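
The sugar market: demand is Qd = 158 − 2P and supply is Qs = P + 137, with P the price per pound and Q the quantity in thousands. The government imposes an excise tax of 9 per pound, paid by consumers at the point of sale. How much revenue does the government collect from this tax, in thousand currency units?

Before the tax: set 158 − 2P = P + 137 → P* = 7, Q* = 144.
With the tax collected from consumers, demand (in seller-price terms) shifts: Qd = 158 − 2(P + 9).
Solving gives Q = 138 with consumers paying 10 and producers receiving 1 (the 9 wedge).
Revenue = t · Q = 9 · 138 = 1242.

Tax revenue = 1242 thousand.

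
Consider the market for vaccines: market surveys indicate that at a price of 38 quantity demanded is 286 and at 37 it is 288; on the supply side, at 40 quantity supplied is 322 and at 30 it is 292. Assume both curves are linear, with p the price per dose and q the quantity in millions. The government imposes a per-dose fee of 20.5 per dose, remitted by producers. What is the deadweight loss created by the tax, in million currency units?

Deadweight loss = 252.15 million.

Demand slope: (288 − 286)/(37 − 38) = -2, so qd = 362 − 2p.
Supply slope: (292 − 322)/(30 − 40) = 3, so qs = 3p + 202.
Before the tax: set 362 − 2p = 3p + 202 → p* = 32, q* = 298.
With the tax collected from producers, supply shifts: qs = 3(p − 20.5) + 202.
New equilibrium: buyers pay 44.3, producers receive 23.8, q = 273.4. (Wedge: pb − ps = 20.5.)
Quantity falls by |ΔQ| = |298 − 273.4| = 24.6.
DWL = ½ · t · |ΔQ| = ½ · 20.5 · 24.6 = 252.15.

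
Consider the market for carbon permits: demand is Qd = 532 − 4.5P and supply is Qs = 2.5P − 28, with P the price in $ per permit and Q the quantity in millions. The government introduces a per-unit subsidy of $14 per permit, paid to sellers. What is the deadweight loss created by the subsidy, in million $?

Deadweight loss = $157.5 million.

Without the subsidy, 532 − 4.5P = 2.5P − 28 gives 7P = 560, so P* = $80 and Q* = 172.
With a per-unit subsidy paid to sellers, each receives P + 14 per unit sold, so supply becomes Qs = 2.5(P + 14) − 28.
New equilibrium: consumers pay $75, sellers receive $89, Q = 194.5. (Wedge: Pb − Ps = −14.)
Quantity rises by |ΔQ| = |172 − 194.5| = 22.5.
DWL = ½ · t · |ΔQ| = ½ · 14 · 22.5 = $157.5.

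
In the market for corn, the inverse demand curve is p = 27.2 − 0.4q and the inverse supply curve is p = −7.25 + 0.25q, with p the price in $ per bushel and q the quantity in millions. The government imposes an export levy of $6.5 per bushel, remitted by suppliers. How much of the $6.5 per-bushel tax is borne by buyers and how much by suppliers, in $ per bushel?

Inverting to q(p) form: qd = 68 − 2.5p; qs = 4p + 29.
Before the tax: set 68 − 2.5p = 4p + 29 → p* = $6, q* = 53.
With the tax collected from suppliers, supply shifts: qs = 4(p − 6.5) + 29.
New equilibrium: buyers pay $10, suppliers receive $3.5, q = 43. (Wedge: pb − ps = 6.5.)
Burden on buyers: $4; on suppliers: $2.5. (They sum to $6.5.)
The less price-elastic side of the market bears the larger share of a per-unit tax.

Buyers bear $4 per bushel; suppliers bear $2.5 per bushel.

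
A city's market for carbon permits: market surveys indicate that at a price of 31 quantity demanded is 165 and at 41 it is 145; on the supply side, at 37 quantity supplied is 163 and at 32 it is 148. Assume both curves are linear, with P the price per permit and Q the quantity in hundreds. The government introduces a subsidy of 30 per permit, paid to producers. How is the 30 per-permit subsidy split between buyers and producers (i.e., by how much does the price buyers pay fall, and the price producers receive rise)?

Demand slope: (145 − 165)/(41 − 31) = -2, so Qd = 227 − 2P.
Supply slope: (148 − 163)/(32 − 37) = 3, so Qs = 3P + 52.
Without the subsidy, 227 − 2P = 3P + 52 gives 5P = 175, so P* = 35 and Q* = 157.
With a per-unit subsidy paid to producers, each receives P + 30 per unit sold, so supply becomes Qs = 3(P + 30) + 52.
Solving gives Q = 193 with buyers paying 17 and producers receiving 47 (the 30 wedge).
Gain to buyers: 18; to producers: 12. (They sum to 30.)

Buyers gain 18 per permit; producers gain 12 per permit.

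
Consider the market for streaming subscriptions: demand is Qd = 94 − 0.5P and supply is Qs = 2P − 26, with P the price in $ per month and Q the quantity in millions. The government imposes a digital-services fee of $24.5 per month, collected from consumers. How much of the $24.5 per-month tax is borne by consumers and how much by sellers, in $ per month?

Consumers bear $19.6 per month; sellers bear $4.9 per month.

Before the tax: set 94 − 0.5P = 2P − 26 → P* = $48, Q* = 70.
With the tax collected from consumers, demand (in seller-price terms) shifts: Qd = 94 − 0.5(P + 24.5).
Solving gives Q = 60.2 with consumers paying $67.6 and sellers receiving $43.1 (the $24.5 wedge).
Burden on consumers: $19.6; on sellers: $4.9. (They sum to $24.5.)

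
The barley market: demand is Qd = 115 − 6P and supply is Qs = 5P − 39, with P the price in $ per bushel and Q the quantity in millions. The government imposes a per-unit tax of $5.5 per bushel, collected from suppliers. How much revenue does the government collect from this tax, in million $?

Tax revenue = $88 million.

Without the tax, 115 − 6P = 5P − 39 gives 11P = 154, so P* = $14 and Q* = 31.
With the tax collected from suppliers, supply shifts: Qs = 5(P − 5.5) − 39.
New equilibrium: consumers pay $16.5, suppliers receive $11, Q = 16. (Wedge: Pb − Ps = 5.5.)
Revenue = t · Q = 5.5 · 16 = $88.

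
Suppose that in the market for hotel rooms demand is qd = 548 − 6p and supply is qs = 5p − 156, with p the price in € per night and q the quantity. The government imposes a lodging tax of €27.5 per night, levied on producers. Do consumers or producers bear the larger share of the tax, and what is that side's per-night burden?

Without the tax, 548 − 6p = 5p − 156 gives 11p = 704, so p* = €64 and q* = 164.
With the tax collected from producers, supply shifts: qs = 5(p − 27.5) − 156.
Solving gives q = 89 with consumers paying €76.5 and producers receiving €49 (the €27.5 wedge).
Per-night burden: consumers €12.5, producers €15.
Producers take the larger share because supply is less price-elastic here (demand slope 6 vs supply slope 5).

Producers bear the larger share: €15 per night.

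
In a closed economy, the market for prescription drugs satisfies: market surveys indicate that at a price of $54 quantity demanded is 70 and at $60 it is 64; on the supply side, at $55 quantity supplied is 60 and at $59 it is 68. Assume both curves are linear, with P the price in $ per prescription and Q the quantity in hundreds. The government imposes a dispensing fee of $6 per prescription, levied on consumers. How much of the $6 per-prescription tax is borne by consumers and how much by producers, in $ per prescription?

Demand slope: (64 − 70)/(60 − 54) = -1, so Qd = 124 − P.
Supply slope: (68 − 60)/(59 − 55) = 2, so Qs = 2P − 50.
Before the tax: set 124 − P = 2P − 50 → P* = $58, Q* = 66.
With the tax collected from consumers, demand (in seller-price terms) shifts: Qd = 124 − (P + 6).
Solving gives Q = 62 with consumers paying $62 and producers receiving $56 (the $6 wedge).
Burden on consumers: $4; on producers: $2. (They sum to $6.)
The less price-elastic side of the market bears the larger share of a per-unit tax.

Consumers bear $4 per prescription; producers bear $2 per prescription.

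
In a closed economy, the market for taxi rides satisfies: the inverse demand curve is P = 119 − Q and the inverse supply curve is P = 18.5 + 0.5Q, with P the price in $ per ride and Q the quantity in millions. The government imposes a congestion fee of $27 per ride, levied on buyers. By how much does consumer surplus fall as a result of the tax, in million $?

Consumer surplus falls by $1044 million.

Inverting to Q(P) form: Qd = 119 − P; Qs = 2P − 37.
Before the tax: set 119 − P = 2P − 37 → P* = $52, Q* = 67.
With the tax collected from buyers, demand (in seller-price terms) shifts: Qd = 119 − (P + 27).
New equilibrium: buyers pay $70, sellers receive $43, Q = 49. (Wedge: Pb − Ps = 27.)
ΔCS is the trapezoid between Q = 49 and Q = 67 of height $18: ½ · (67 + 49) · 18 = $1044.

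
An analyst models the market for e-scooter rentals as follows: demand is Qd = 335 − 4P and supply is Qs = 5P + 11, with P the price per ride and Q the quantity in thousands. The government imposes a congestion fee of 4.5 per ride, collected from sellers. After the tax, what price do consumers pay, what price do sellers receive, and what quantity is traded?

Before the tax: set 335 − 4P = 5P + 11 → P* = 36, Q* = 191.
With the tax collected from sellers, supply shifts: Qs = 5(P − 4.5) + 11.
Solving gives Q = 181 with consumers paying 38.5 and sellers receiving 34 (the 4.5 wedge).

Consumers pay 38.5; sellers receive 34; quantity = 181.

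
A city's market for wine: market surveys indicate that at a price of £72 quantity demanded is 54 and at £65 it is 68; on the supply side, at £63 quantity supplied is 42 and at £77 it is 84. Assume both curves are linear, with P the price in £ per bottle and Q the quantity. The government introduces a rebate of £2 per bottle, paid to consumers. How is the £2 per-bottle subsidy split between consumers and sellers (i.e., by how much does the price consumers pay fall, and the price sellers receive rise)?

Consumers gain £1.2 per bottle; sellers gain £0.8 per bottle.

Demand slope: (68 − 54)/(65 − 72) = -2, so Qd = 198 − 2P.
Supply slope: (84 − 42)/(77 − 63) = 3, so Qs = 3P − 147.
Before the subsidy: set 198 − 2P = 3P − 147 → P* = £69, Q* = 60.
With a per-unit subsidy paid to consumers, each effectively pays P − 2, so demand becomes Qd = 198 − 2(P − 2).
New equilibrium: consumers pay £67.8, sellers receive £69.8, Q = 62.4. (Wedge: Pb − Ps = −2.)
Gain to consumers: £1.2; to sellers: £0.8. (They sum to £2.)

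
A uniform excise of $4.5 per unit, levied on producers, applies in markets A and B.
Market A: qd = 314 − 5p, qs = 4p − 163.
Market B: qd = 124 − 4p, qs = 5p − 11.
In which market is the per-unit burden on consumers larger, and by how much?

Market A: pre-tax p* = $53, q* = 49; post-tax q = 39; per-unit burden on consumers = $2.
Market B: pre-tax p* = $15, q* = 64; post-tax q = 54; per-unit burden on consumers = $2.5.
Difference: $2 vs $2.5 → market B is larger by $0.5.

Market B, by $0.5.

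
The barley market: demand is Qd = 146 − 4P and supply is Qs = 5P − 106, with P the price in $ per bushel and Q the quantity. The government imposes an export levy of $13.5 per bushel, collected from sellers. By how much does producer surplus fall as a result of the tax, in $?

Without the tax, 146 − 4P = 5P − 106 gives 9P = 252, so P* = $28 and Q* = 34.
With the tax collected from sellers, supply shifts: Qs = 5(P − 13.5) − 106.
Solving gives Q = 4 with buyers paying $35.5 and sellers receiving $22 (the $13.5 wedge).
ΔPS is the trapezoid between Q = 4 and Q = 34 of height $6: ½ · (34 + 4) · 6 = $114.

Producer surplus falls by $114.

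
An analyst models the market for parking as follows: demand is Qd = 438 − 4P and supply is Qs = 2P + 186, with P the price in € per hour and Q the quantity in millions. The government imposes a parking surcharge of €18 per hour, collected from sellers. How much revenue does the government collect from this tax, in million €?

Before the tax: set 438 − 4P = 2P + 186 → P* = €42, Q* = 270.
With the tax collected from sellers, supply shifts: Qs = 2(P − 18) + 186.
New equilibrium: consumers pay €48, sellers receive €30, Q = 246. (Wedge: Pb − Ps = 18.)
Revenue = t · Q = 18 · 246 = €4428.

Tax revenue = €4428 million.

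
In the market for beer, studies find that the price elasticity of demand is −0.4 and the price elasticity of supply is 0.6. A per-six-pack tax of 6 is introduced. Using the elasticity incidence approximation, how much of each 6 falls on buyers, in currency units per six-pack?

Incidence ratio: buyers' share ≈ εs / (εs + |εd|) = 0.6 / (0.6 + 0.4) = 0.6.
So buyers bear ≈ 0.6 × 6 = 3.6; sellers bear 2.4.

Buyers bear ≈ 3.6 per six-pack.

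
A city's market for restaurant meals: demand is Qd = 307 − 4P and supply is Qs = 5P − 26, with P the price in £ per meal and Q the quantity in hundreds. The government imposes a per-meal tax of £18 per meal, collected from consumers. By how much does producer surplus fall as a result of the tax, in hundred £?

Before the tax: set 307 − 4P = 5P − 26 → P* = £37, Q* = 159.
With the tax collected from consumers, demand (in seller-price terms) shifts: Qd = 307 − 4(P + 18).
Solving gives Q = 119 with consumers paying £47 and producers receiving £29 (the £18 wedge).
ΔPS is the trapezoid between Q = 119 and Q = 159 of height £8: ½ · (159 + 119) · 8 = £1112.

Producer surplus falls by £1112 hundred.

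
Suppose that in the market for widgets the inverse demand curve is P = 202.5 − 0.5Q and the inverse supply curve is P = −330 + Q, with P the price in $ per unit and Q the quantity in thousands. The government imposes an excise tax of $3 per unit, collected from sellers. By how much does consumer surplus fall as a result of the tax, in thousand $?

Rewrite in direct form: Qd = 405 − 2P and Qs = P + 330.
Before the tax: set 405 − 2P = P + 330 → P* = $25, Q* = 355.
With the tax collected from sellers, supply shifts: Qs = (P − 3) + 330.
New equilibrium: buyers pay $26, sellers receive $23, Q = 353. (Wedge: Pb − Ps = 3.)
ΔCS is the trapezoid between Q = 353 and Q = 355 of height $1: ½ · (355 + 353) · 1 = $354.

Consumer surplus falls by $354 thousand.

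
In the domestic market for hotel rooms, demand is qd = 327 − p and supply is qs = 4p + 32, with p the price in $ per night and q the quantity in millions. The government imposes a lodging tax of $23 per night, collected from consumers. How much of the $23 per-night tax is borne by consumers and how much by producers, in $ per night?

Consumers bear $18.4 per night; producers bear $4.6 per night.

Before the tax: set 327 − p = 4p + 32 → p* = $59, q* = 268.
With the tax collected from consumers, demand (in seller-price terms) shifts: qd = 327 − (p + 23).
New equilibrium: consumers pay $77.4, producers receive $54.4, q = 249.6. (Wedge: pb − ps = 23.)
Burden on consumers: $18.4; on producers: $4.6. (They sum to $23.)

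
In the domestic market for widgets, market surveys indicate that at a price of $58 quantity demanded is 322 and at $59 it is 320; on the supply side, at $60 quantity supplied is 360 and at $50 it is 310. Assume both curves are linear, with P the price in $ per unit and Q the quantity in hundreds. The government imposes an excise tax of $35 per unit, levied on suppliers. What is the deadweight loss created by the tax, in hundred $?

Deadweight loss = $875 hundred.

Demand slope: (320 − 322)/(59 − 58) = -2, so Qd = 438 − 2P.
Supply slope: (310 − 360)/(50 − 60) = 5, so Qs = 5P + 60.
Before the tax: set 438 − 2P = 5P + 60 → P* = $54, Q* = 330.
With the tax collected from suppliers, supply shifts: Qs = 5(P − 35) + 60.
New equilibrium: consumers pay $79, suppliers receive $44, Q = 280. (Wedge: Pb − Ps = 35.)
Quantity falls by |ΔQ| = |330 − 280| = 50.
DWL = ½ · t · |ΔQ| = ½ · 35 · 50 = $875.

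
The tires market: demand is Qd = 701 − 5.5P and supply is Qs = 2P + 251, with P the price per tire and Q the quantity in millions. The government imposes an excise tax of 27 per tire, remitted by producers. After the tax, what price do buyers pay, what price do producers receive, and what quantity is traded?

Buyers pay 67.2; producers receive 40.2; quantity = 331.4.

Before the tax: set 701 − 5.5P = 2P + 251 → P* = 60, Q* = 371.
With the tax collected from producers, supply shifts: Qs = 2(P − 27) + 251.
New equilibrium: buyers pay 67.2, producers receive 40.2, Q = 331.4. (Wedge: Pb − Ps = 27.)
The less price-elastic side of the market bears the larger share of a per-unit tax.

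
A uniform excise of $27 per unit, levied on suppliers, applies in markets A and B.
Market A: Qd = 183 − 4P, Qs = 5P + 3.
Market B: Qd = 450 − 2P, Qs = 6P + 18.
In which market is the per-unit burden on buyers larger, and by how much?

Market B, by $5.25.

Market A: pre-tax P* = $20, Q* = 103; post-tax Q = 43; per-unit burden on buyers = $15.
Market B: pre-tax P* = $54, Q* = 342; post-tax Q = 301.5; per-unit burden on buyers = $20.25.
Difference: $15 vs $20.25 → market B is larger by $5.25.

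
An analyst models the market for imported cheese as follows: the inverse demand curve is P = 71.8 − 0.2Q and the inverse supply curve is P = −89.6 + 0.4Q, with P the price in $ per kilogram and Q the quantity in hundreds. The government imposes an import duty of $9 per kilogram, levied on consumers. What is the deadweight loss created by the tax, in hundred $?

Inverting to Q(P) form: Qd = 359 − 5P; Qs = 2.5P + 224.
Before the tax: set 359 − 5P = 2.5P + 224 → P* = $18, Q* = 269.
With the tax collected from consumers, demand (in seller-price terms) shifts: Qd = 359 − 5(P + 9).
Solving gives Q = 254 with consumers paying $21 and sellers receiving $12 (the $9 wedge).
Quantity falls by |ΔQ| = |269 − 254| = 15.
DWL = ½ · t · |ΔQ| = ½ · 9 · 15 = $67.5.

Deadweight loss = $67.5 hundred.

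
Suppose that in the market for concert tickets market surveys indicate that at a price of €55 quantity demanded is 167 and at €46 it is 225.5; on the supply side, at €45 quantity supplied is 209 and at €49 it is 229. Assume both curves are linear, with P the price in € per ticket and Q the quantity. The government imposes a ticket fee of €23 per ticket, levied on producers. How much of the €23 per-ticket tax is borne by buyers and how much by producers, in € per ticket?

Demand slope: (225.5 − 167)/(46 − 55) = -6.5, so Qd = 524.5 − 6.5P.
Supply slope: (229 − 209)/(49 − 45) = 5, so Qs = 5P − 16.
Without the tax, 524.5 − 6.5P = 5P − 16 gives 11.5P = 540.5, so P* = €47 and Q* = 219.
With the tax collected from producers, supply shifts: Qs = 5(P − 23) − 16.
Solving gives Q = 154 with buyers paying €57 and producers receiving €34 (the €23 wedge).
Burden on buyers: €10; on producers: €13. (They sum to €23.)
The less price-elastic side of the market bears the larger share of a per-unit tax.

Buyers bear €10 per ticket; producers bear €13 per ticket.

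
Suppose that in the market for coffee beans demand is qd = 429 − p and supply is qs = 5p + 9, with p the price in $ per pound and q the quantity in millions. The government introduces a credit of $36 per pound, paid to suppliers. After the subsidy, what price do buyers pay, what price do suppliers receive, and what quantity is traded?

Without the subsidy, 429 − p = 5p + 9 gives 6p = 420, so p* = $70 and q* = 359.
With a per-unit subsidy paid to suppliers, each receives p + 36 per unit sold, so supply becomes qs = 5(p + 36) + 9.
Solving gives q = 389 with buyers paying $40 and suppliers receiving $76 (the $36 wedge).

Buyers pay $40; suppliers receive $76; quantity = 389.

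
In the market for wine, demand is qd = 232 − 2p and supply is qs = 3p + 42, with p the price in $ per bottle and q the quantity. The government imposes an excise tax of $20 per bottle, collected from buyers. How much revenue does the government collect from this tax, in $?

Before the tax: set 232 − 2p = 3p + 42 → p* = $38, q* = 156.
With the tax collected from buyers, demand (in seller-price terms) shifts: qd = 232 − 2(p + 20).
New equilibrium: buyers pay $50, producers receive $30, q = 132. (Wedge: pb − ps = 20.)
Revenue = t · Q = 20 · 132 = $2640.

Tax revenue = $2640.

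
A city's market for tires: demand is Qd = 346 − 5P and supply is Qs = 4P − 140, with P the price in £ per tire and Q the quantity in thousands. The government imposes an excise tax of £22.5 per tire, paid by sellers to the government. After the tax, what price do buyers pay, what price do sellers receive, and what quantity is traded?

Without the tax, 346 − 5P = 4P − 140 gives 9P = 486, so P* = £54 and Q* = 76.
With the tax collected from sellers, supply shifts: Qs = 4(P − 22.5) − 140.
New equilibrium: buyers pay £64, sellers receive £41.5, Q = 26. (Wedge: Pb − Ps = 22.5.)

Buyers pay £64; sellers receive £41.5; quantity = 26.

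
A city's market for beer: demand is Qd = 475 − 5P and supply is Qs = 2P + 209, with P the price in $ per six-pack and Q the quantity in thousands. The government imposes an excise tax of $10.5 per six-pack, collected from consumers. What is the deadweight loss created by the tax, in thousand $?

Before the tax: set 475 − 5P = 2P + 209 → P* = $38, Q* = 285.
With the tax collected from consumers, demand (in seller-price terms) shifts: Qd = 475 − 5(P + 10.5).
Solving gives Q = 270 with consumers paying $41 and suppliers receiving $30.5 (the $10.5 wedge).
Quantity falls by |ΔQ| = |285 − 270| = 15.
DWL = ½ · t · |ΔQ| = ½ · 10.5 · 15 = $78.75.

Deadweight loss = $78.75 thousand.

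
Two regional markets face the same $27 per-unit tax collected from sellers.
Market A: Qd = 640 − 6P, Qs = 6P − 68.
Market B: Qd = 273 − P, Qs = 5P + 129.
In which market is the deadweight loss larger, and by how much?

Market A: pre-tax P* = $59, Q* = 286; post-tax Q = 205; deadweight loss = $1093.5.
Market B: pre-tax P* = $24, Q* = 249; post-tax Q = 226.5; deadweight loss = $303.75.
Difference: $1093.5 vs $303.75 → market A is larger by $789.75.

Market A, by $789.75.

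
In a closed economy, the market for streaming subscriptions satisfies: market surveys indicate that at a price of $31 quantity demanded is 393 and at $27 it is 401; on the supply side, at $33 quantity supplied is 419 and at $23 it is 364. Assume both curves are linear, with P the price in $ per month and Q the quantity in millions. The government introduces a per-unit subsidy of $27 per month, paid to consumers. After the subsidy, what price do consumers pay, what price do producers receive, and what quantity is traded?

Demand slope: (401 − 393)/(27 − 31) = -2, so Qd = 455 − 2P.
Supply slope: (364 − 419)/(23 − 33) = 5.5, so Qs = 5.5P + 237.5.
Without the subsidy, 455 − 2P = 5.5P + 237.5 gives 7.5P = 217.5, so P* = $29 and Q* = 397.
With a per-unit subsidy paid to consumers, each effectively pays P − 27, so demand becomes Qd = 455 − 2(P − 27).
New equilibrium: consumers pay $9.2, producers receive $36.2, Q = 436.6. (Wedge: Pb − Ps = −27.)

Consumers pay $9.2; producers receive $36.2; quantity = 436.6.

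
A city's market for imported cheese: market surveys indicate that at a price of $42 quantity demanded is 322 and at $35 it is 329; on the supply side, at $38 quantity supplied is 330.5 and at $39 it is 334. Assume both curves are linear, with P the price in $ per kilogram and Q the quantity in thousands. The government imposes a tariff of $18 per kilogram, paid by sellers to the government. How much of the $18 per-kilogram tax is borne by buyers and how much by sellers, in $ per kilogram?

Buyers bear $14 per kilogram; sellers bear $4 per kilogram.

Demand slope: (329 − 322)/(35 − 42) = -1, so Qd = 364 − P.
Supply slope: (334 − 330.5)/(39 − 38) = 3.5, so Qs = 3.5P + 197.5.
Without the tax, 364 − P = 3.5P + 197.5 gives 4.5P = 166.5, so P* = $37 and Q* = 327.
With the tax collected from sellers, supply shifts: Qs = 3.5(P − 18) + 197.5.
Solving gives Q = 313 with buyers paying $51 and sellers receiving $33 (the $18 wedge).
Burden on buyers: $14; on sellers: $4. (They sum to $18.)
The less price-elastic side of the market bears the larger share of a per-unit tax.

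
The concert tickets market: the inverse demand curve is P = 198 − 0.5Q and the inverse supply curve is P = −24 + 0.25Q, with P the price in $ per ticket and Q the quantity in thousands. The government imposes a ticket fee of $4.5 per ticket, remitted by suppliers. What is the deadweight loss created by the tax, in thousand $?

Inverting to Q(P) form: Qd = 396 − 2P; Qs = 4P + 96.
Without the tax, 396 − 2P = 4P + 96 gives 6P = 300, so P* = $50 and Q* = 296.
With the tax collected from suppliers, supply shifts: Qs = 4(P − 4.5) + 96.
Solving gives Q = 290 with consumers paying $53 and suppliers receiving $48.5 (the $4.5 wedge).
Quantity falls by |ΔQ| = |296 − 290| = 6.
DWL = ½ · t · |ΔQ| = ½ · 4.5 · 6 = $13.5.

Deadweight loss = $13.5 thousand.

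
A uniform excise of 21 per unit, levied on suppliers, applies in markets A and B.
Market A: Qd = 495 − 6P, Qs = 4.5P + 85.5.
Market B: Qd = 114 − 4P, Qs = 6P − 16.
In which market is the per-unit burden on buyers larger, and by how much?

Market A: pre-tax P* = 39, Q* = 261; post-tax Q = 207; per-unit burden on buyers = 9.
Market B: pre-tax P* = 13, Q* = 62; post-tax Q = 11.6; per-unit burden on buyers = 12.6.
Difference: 9 vs 12.6 → market B is larger by 3.6.

Market B, by 3.6.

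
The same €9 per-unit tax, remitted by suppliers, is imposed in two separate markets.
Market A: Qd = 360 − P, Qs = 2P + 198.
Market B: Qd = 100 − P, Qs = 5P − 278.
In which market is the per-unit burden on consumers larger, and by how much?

Market A: pre-tax P* = €54, Q* = 306; post-tax Q = 300; per-unit burden on consumers = €6.
Market B: pre-tax P* = €63, Q* = 37; post-tax Q = 29.5; per-unit burden on consumers = €7.5.
Difference: €6 vs €7.5 → market B is larger by €1.5.

Market B, by €1.5.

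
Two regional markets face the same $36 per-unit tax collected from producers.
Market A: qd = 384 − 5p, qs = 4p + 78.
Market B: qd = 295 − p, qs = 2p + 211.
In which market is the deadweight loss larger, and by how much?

Market A: pre-tax p* = $34, q* = 214; post-tax q = 134; deadweight loss = $1440.
Market B: pre-tax p* = $28, q* = 267; post-tax q = 243; deadweight loss = $432.
Difference: $1440 vs $432 → market A is larger by $1008.

Market A, by $1008.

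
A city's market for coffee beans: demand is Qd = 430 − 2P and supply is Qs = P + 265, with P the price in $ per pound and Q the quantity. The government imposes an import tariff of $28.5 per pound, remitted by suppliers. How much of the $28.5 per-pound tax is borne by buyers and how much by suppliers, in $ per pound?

Buyers bear $9.5 per pound; suppliers bear $19 per pound.

Before the tax: set 430 − 2P = P + 265 → P* = $55, Q* = 320.
With the tax collected from suppliers, supply shifts: Qs = (P − 28.5) + 265.
New equilibrium: buyers pay $64.5, suppliers receive $36, Q = 301. (Wedge: Pb − Ps = 28.5.)
Burden on buyers: $9.5; on suppliers: $19. (They sum to $28.5.)
The less price-elastic side of the market bears the larger share of a per-unit tax.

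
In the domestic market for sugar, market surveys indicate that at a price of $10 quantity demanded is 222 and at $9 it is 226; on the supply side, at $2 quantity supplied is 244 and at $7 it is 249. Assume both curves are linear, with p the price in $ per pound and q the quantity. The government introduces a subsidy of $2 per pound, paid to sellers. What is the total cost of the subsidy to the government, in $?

Government outlay = $495.2.

Demand slope: (226 − 222)/(9 − 10) = -4, so qd = 262 − 4p.
Supply slope: (249 − 244)/(7 − 2) = 1, so qs = p + 242.
Without the subsidy, 262 − 4p = p + 242 gives 5p = 20, so p* = $4 and q* = 246.
With a per-unit subsidy paid to sellers, each receives p + 2 per unit sold, so supply becomes qs = (p + 2) + 242.
Solving gives q = 247.6 with buyers paying $3.6 and sellers receiving $5.6 (the $2 wedge).
Outlay = t · Q = 2 · 247.6 = $495.2.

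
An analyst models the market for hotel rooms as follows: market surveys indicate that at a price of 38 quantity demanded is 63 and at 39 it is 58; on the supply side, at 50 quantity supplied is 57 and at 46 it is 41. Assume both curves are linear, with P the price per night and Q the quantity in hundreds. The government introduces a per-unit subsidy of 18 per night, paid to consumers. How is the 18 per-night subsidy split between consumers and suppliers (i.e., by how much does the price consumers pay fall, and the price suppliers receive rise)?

Consumers gain 8 per night; suppliers gain 10 per night.

Demand slope: (58 − 63)/(39 − 38) = -5, so Qd = 253 − 5P.
Supply slope: (41 − 57)/(46 − 50) = 4, so Qs = 4P − 143.
Before the subsidy: set 253 − 5P = 4P − 143 → P* = 44, Q* = 33.
With a per-unit subsidy paid to consumers, each effectively pays P − 18, so demand becomes Qd = 253 − 5(P − 18).
Solving gives Q = 73 with consumers paying 36 and suppliers receiving 54 (the 18 wedge).
Gain to consumers: 8; to suppliers: 10. (They sum to 18.)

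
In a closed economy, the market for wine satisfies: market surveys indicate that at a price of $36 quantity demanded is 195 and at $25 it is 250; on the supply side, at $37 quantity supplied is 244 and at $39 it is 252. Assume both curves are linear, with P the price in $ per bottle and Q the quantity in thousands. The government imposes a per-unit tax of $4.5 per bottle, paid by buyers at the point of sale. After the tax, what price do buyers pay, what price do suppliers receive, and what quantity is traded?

Demand slope: (250 − 195)/(25 − 36) = -5, so Qd = 375 − 5P.
Supply slope: (252 − 244)/(39 − 37) = 4, so Qs = 4P + 96.
Without the tax, 375 − 5P = 4P + 96 gives 9P = 279, so P* = $31 and Q* = 220.
With the tax collected from buyers, demand (in seller-price terms) shifts: Qd = 375 − 5(P + 4.5).
New equilibrium: buyers pay $33, suppliers receive $28.5, Q = 210. (Wedge: Pb − Ps = 4.5.)
The less price-elastic side of the market bears the larger share of a per-unit tax.

Buyers pay $33; suppliers receive $28.5; quantity = 210.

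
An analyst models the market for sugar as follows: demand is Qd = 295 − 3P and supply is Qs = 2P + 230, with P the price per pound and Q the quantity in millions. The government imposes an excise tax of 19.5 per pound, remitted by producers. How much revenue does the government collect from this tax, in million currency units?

Tax revenue = 4535.7 million.

Without the tax, 295 − 3P = 2P + 230 gives 5P = 65, so P* = 13 and Q* = 256.
With the tax collected from producers, supply shifts: Qs = 2(P − 19.5) + 230.
Solving gives Q = 232.6 with consumers paying 20.8 and producers receiving 1.3 (the 19.5 wedge).
Revenue = t · Q = 19.5 · 232.6 = 4535.7.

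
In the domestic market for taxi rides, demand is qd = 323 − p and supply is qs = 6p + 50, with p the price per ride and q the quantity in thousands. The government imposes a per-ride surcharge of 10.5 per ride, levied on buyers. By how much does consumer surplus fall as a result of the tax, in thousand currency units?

Consumer surplus falls by 2515.5 thousand.

Before the tax: set 323 − p = 6p + 50 → p* = 39, q* = 284.
With the tax collected from buyers, demand (in seller-price terms) shifts: qd = 323 − (p + 10.5).
Solving gives q = 275 with buyers paying 48 and sellers receiving 37.5 (the 10.5 wedge).
ΔCS is the trapezoid between Q = 275 and Q = 284 of height 9: ½ · (284 + 275) · 9 = 2515.5.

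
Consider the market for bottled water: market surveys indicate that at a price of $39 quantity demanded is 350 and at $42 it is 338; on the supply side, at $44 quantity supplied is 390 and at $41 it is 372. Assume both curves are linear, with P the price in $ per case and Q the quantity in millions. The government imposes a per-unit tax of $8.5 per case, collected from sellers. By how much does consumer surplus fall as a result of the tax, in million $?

Consumer surplus falls by $1753.38 million.

Demand slope: (338 − 350)/(42 − 39) = -4, so Qd = 506 − 4P.
Supply slope: (372 − 390)/(41 − 44) = 6, so Qs = 6P + 126.
Without the tax, 506 − 4P = 6P + 126 gives 10P = 380, so P* = $38 and Q* = 354.
With the tax collected from sellers, supply shifts: Qs = 6(P − 8.5) + 126.
New equilibrium: consumers pay $43.1, sellers receive $34.6, Q = 333.6. (Wedge: Pb − Ps = 8.5.)
ΔCS is the trapezoid between Q = 333.6 and Q = 354 of height $5.1: ½ · (354 + 333.6) · 5.1 = $1753.38.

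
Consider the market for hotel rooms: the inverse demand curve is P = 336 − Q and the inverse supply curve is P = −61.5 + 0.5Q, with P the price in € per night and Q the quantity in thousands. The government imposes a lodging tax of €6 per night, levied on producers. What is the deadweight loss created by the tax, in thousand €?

Deadweight loss = €12 thousand.

Rewrite in direct form: Qd = 336 − P and Qs = 2P + 123.
Before the tax: set 336 − P = 2P + 123 → P* = €71, Q* = 265.
With the tax collected from producers, supply shifts: Qs = 2(P − 6) + 123.
Solving gives Q = 261 with buyers paying €75 and producers receiving €69 (the €6 wedge).
Quantity falls by |ΔQ| = |265 − 261| = 4.
DWL = ½ · t · |ΔQ| = ½ · 6 · 4 = €12.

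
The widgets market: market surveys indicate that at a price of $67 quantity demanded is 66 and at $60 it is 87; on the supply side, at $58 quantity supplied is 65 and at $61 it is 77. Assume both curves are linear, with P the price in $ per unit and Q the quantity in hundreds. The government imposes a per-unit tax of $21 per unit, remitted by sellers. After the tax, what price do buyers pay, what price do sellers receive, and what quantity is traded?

Demand slope: (87 − 66)/(60 − 67) = -3, so Qd = 267 − 3P.
Supply slope: (77 − 65)/(61 − 58) = 4, so Qs = 4P − 167.
Before the tax: set 267 − 3P = 4P − 167 → P* = $62, Q* = 81.
With the tax collected from sellers, supply shifts: Qs = 4(P − 21) − 167.
Solving gives Q = 45 with buyers paying $74 and sellers receiving $53 (the $21 wedge).

Buyers pay $74; sellers receive $53; quantity = 45.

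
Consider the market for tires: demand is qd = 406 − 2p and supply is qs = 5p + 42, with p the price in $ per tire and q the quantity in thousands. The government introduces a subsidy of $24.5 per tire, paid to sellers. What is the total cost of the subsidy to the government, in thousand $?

Government outlay = $8256.5 thousand.

Before the subsidy: set 406 − 2p = 5p + 42 → p* = $52, q* = 302.
With a per-unit subsidy paid to sellers, each receives p + 24.5 per unit sold, so supply becomes qs = 5(p + 24.5) + 42.
New equilibrium: consumers pay $34.5, sellers receive $59, q = 337. (Wedge: pb − ps = −24.5.)
Outlay = t · Q = 24.5 · 337 = $8256.5.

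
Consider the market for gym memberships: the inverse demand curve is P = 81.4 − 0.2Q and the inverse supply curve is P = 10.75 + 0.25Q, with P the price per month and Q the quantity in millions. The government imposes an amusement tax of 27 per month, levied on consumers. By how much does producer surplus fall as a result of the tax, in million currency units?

Producer surplus falls by 1905 million.

Inverting to Q(P) form: Qd = 407 − 5P; Qs = 4P − 43.
Without the tax, 407 − 5P = 4P − 43 gives 9P = 450, so P* = 50 and Q* = 157.
With the tax collected from consumers, demand (in seller-price terms) shifts: Qd = 407 − 5(P + 27).
New equilibrium: consumers pay 62, sellers receive 35, Q = 97. (Wedge: Pb − Ps = 27.)
ΔPS is the trapezoid between Q = 97 and Q = 157 of height 15: ½ · (157 + 97) · 15 = 1905.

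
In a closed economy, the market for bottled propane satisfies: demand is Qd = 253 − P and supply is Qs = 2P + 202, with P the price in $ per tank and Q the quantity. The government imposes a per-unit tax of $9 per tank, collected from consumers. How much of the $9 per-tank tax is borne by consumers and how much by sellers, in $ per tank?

Consumers bear $6 per tank; sellers bear $3 per tank.

Before the tax: set 253 − P = 2P + 202 → P* = $17, Q* = 236.
With the tax collected from consumers, demand (in seller-price terms) shifts: Qd = 253 − (P + 9).
New equilibrium: consumers pay $23, sellers receive $14, Q = 230. (Wedge: Pb − Ps = 9.)
Burden on consumers: $6; on sellers: $3. (They sum to $9.)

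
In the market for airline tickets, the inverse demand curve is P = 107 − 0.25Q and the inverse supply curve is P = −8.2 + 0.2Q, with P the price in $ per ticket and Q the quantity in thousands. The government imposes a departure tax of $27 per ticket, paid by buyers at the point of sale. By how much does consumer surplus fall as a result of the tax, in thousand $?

Rewrite in direct form: Qd = 428 − 4P and Qs = 5P + 41.
Before the tax: set 428 − 4P = 5P + 41 → P* = $43, Q* = 256.
With the tax collected from buyers, demand (in seller-price terms) shifts: Qd = 428 − 4(P + 27).
Solving gives Q = 196 with buyers paying $58 and producers receiving $31 (the $27 wedge).
ΔCS is the trapezoid between Q = 196 and Q = 256 of height $15: ½ · (256 + 196) · 15 = $3390.

Consumer surplus falls by $3390 thousand.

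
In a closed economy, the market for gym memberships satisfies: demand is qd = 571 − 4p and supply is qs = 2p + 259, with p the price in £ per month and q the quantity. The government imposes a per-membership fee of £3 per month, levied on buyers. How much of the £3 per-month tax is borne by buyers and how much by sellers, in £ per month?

Buyers bear £1 per month; sellers bear £2 per month.

Without the tax, 571 − 4p = 2p + 259 gives 6p = 312, so p* = £52 and q* = 363.
With the tax collected from buyers, demand (in seller-price terms) shifts: qd = 571 − 4(p + 3).
New equilibrium: buyers pay £53, sellers receive £50, q = 359. (Wedge: pb − ps = 3.)
Burden on buyers: £1; on sellers: £2. (They sum to £3.)
The less price-elastic side of the market bears the larger share of a per-unit tax.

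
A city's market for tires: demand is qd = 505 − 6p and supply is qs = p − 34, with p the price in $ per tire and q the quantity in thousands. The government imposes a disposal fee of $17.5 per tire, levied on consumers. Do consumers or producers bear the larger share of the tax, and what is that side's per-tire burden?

Before the tax: set 505 − 6p = p − 34 → p* = $77, q* = 43.
With the tax collected from consumers, demand (in seller-price terms) shifts: qd = 505 − 6(p + 17.5).
New equilibrium: consumers pay $79.5, producers receive $62, q = 28. (Wedge: pb − ps = 17.5.)
Per-tire burden: consumers $2.5, producers $15.
Producers take the larger share because supply is less price-elastic here (demand slope 6 vs supply slope 1).
The less price-elastic side of the market bears the larger share of a per-unit tax.

Producers bear the larger share: $15 per tire.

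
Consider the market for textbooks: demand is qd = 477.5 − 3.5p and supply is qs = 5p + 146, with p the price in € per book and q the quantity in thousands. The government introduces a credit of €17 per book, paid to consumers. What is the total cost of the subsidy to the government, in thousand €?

Government outlay = €6392 thousand.

Before the subsidy: set 477.5 − 3.5p = 5p + 146 → p* = €39, q* = 341.
With a per-unit subsidy paid to consumers, each effectively pays p − 17, so demand becomes qd = 477.5 − 3.5(p − 17).
Solving gives q = 376 with consumers paying €29 and suppliers receiving €46 (the €17 wedge).
Outlay = t · Q = 17 · 376 = €6392.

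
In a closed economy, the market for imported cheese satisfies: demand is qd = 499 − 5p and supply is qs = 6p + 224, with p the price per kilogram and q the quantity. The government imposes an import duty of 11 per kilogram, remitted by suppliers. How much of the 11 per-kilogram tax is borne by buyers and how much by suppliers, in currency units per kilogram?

Before the tax: set 499 − 5p = 6p + 224 → p* = 25, q* = 374.
With the tax collected from suppliers, supply shifts: qs = 6(p − 11) + 224.
New equilibrium: buyers pay 31, suppliers receive 20, q = 344. (Wedge: pb − ps = 11.)
Burden on buyers: 6; on suppliers: 5. (They sum to 11.)
The less price-elastic side of the market bears the larger share of a per-unit tax.

Buyers bear 6 per kilogram; suppliers bear 5 per kilogram.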